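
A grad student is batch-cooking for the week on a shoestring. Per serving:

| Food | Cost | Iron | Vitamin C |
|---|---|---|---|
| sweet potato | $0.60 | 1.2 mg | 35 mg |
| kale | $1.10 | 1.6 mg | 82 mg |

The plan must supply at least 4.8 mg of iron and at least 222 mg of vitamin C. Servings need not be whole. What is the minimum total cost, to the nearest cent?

Minimising a linear cost over {iron ≥ 4.8, vitamin C ≥ 222, servings ≥ 0} — the optimum is at a vertex, using one or two foods.
sweet potato only: max(4.8/1.2, 222/35) = 6.343 servings → $3.81.
kale only: max(4.8/1.6, 222/82) = 3 servings → $3.30.
sweet potato + kale with both tight: 0.9057 servings and 2.321 servings → $3.10.
So the least-cost plan costs $3.10.

$3.10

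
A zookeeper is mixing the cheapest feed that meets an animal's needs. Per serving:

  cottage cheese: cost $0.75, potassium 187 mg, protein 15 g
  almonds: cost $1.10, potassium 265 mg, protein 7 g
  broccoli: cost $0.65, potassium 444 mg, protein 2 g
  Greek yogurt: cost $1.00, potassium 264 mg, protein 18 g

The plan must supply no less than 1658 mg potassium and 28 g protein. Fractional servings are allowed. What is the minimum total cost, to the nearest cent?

Check every corner: each single food scaled to meet both minima, and each pair solved so both constraints bind.
cottage cheese only: max(1658/187, 28/15) = 8.866 servings → $6.65.
almonds only: max(1658/265, 28/7) = 6.257 servings → $6.88.
broccoli only: max(1658/444, 28/2) = 14 servings → $9.10.
Greek yogurt only: max(1658/264, 28/18) = 6.28 servings → $6.28.
cottage cheese + almonds: intersection lies outside the first quadrant.
cottage cheese + broccoli with both tight: 1.45 servings and 3.123 servings → $3.12.
cottage cheese + Greek yogurt: the both-tight solution has a negative serving — not a feasible corner.
almonds + broccoli with both tight: 3.536 servings and 1.624 servings → $4.95.
almonds + Greek yogurt: intersection lies outside the first quadrant.
broccoli + Greek yogurt with both tight: 3.008 servings and 1.221 servings → $3.18.
Cheapest feasible corner: $3.12.

$3.12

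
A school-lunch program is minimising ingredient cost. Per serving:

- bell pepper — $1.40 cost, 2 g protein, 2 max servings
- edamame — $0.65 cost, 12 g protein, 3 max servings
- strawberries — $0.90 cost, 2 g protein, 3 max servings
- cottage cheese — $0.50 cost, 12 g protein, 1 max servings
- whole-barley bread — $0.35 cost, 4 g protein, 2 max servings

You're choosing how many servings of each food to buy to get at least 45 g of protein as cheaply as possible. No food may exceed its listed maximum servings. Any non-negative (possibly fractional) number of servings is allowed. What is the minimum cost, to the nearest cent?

$2.29

Cost per g of protein: cottage cheese $0.0417, edamame $0.0542, whole-barley bread $0.0875, strawberries $0.4500, bell pepper $0.7000.
Take 1 serving of cottage cheese: +12.0 g protein for $0.50 (total $0.50, still need 33.0 g).
Take 2.75 servings of edamame: +33.0 g protein for $1.79 (total $2.29, still need 0.0 g).
Greedy by cheapest-per-g is optimal for a single linear constraint, so the minimum cost is $2.29.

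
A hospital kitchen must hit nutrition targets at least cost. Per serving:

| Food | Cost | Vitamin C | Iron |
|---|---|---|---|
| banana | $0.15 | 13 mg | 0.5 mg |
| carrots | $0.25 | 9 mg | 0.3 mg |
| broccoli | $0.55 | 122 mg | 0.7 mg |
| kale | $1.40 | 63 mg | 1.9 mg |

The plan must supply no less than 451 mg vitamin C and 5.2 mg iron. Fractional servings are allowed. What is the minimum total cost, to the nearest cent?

A basic optimal solution has at most two foods positive. Try each food alone and each pair with both targets met exactly.
banana only: max(451/13, 5.2/0.5) = 34.69 servings → $5.20.
carrots only: max(451/9, 5.2/0.3) = 50.11 servings → $12.53.
broccoli only: max(451/122, 5.2/0.7) = 7.429 servings → $4.09.
kale only: max(451/63, 5.2/1.9) = 7.159 servings → $10.02.
banana + carrots: intersection lies outside the first quadrant.
banana + broccoli with both tight: 6.141 servings and 3.042 servings → $2.59.
banana + kale: the both-tight solution has a negative serving — not a feasible corner.
carrots + broccoli with both tight: 10.52 servings and 2.921 servings → $4.24.
carrots + kale with both targets exact would need a negative amount; discard.
broccoli + kale with both tight: 2.82 servings and 1.698 servings → $3.93.
So the least-cost plan costs $2.59.

$2.59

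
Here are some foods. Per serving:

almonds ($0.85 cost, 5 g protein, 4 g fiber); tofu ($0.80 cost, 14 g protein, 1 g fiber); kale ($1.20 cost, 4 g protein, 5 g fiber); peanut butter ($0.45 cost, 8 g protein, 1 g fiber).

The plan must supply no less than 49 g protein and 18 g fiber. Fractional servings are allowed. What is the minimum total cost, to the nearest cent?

$4.76

Compare the cost at each extreme point of the feasible region.
almonds only: max(49/5, 18/4) = 9.8 servings → $8.33.
tofu only: max(49/14, 18/1) = 18 servings → $14.40.
kale only: max(49/4, 18/5) = 12.25 servings → $14.70.
peanut butter only: max(49/8, 18/1) = 18 servings → $8.10.
almonds + tofu with both tight: 3.98 servings and 2.078 servings → $5.05.
almonds + kale: the both-tight solution has a negative serving — not a feasible corner.
almonds + peanut butter with both tight: 3.519 servings and 3.926 servings → $4.76.
tofu + kale with both tight: 2.621 servings and 3.076 servings → $5.79.
tofu + peanut butter: the both-tight solution has a negative serving — not a feasible corner.
kale + peanut butter with both tight: 2.639 servings and 4.806 servings → $5.33.
So the least-cost plan costs $4.76.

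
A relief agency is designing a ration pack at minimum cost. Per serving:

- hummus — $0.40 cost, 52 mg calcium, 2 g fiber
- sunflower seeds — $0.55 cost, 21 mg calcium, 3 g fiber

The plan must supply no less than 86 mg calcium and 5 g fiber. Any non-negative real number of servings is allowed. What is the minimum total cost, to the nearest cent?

$0.96

Minimising a linear cost over {calcium ≥ 86, fiber ≥ 5, servings ≥ 0} — the optimum is at a vertex, using one or two foods.
hummus only: max(86/52, 5/2) = 2.5 servings → $1.00.
sunflower seeds only: max(86/21, 5/3) = 4.095 servings → $2.25.
hummus + sunflower seeds with both tight: 1.342 servings and 0.7719 servings → $0.96.
Cheapest feasible corner: $0.96.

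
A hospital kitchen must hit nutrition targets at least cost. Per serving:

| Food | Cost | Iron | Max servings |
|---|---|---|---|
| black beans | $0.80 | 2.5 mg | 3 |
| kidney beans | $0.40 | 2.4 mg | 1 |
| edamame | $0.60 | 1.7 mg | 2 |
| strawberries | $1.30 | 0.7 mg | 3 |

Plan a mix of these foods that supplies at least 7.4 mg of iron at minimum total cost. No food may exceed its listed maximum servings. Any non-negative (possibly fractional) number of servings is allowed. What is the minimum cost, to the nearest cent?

Cost per mg of iron: kidney beans $0.1667, black beans $0.3200, edamame $0.3529, strawberries $1.8571.
Take 1 serving of kidney beans: +2.4 mg iron for $0.40 (total $0.40, still need 5.0 mg).
Take 2 servings of black beans: +5.0 mg iron for $1.60 (total $2.00, still need 0.0 mg).
Greedy by cheapest-per-mg is optimal for a single linear constraint, so the minimum cost is $2.00.

$2.00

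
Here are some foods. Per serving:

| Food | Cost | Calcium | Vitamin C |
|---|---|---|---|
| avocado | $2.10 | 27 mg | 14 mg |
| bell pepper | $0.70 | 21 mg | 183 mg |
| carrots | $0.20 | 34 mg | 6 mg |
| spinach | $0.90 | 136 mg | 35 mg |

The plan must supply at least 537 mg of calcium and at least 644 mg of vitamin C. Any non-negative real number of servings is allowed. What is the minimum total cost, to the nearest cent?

At the optimum either one food covers both requirements or two foods hit both targets exactly; no other combination can be cheaper.
avocado only: max(537/27, 644/14) = 46 servings → $96.60.
bell pepper only: max(537/21, 644/183) = 25.57 servings → $17.90.
carrots only: max(537/34, 644/6) = 107.3 servings → $21.47.
spinach only: max(537/136, 644/35) = 18.4 servings → $16.56.
avocado + bell pepper with both tight: 18.24 servings and 2.124 servings → $39.78.
avocado + carrots: intersection lies outside the first quadrant.
avocado + spinach: the both-tight solution has a negative serving — not a feasible corner.
bell pepper + carrots with both tight: 3.063 servings and 13.9 servings → $4.92.
bell pepper + spinach with both tight: 2.848 servings and 3.509 servings → $5.15.
carrots + spinach: intersection lies outside the first quadrant.
Cheapest feasible corner: $4.92.

$4.92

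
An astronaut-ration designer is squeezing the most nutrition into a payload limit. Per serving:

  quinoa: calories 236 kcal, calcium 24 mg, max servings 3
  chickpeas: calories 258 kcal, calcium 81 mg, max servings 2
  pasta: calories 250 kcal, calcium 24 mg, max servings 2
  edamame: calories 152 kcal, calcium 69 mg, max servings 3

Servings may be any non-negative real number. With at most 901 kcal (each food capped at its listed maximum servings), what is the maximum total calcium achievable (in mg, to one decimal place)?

Calcium per kcal: edamame 0.4539, chickpeas 0.314, quinoa 0.1017, pasta 0.096.
Take 3 servings of edamame: uses 456 kcal, +207.0 mg calcium (running total 207.0 mg).
Take 1.725 servings of chickpeas: uses 445 kcal, +139.7 mg calcium (running total 346.7 mg).
Greedy by best ratio exhausts the calories allowance optimally: 346.7 mg.

346.7 mg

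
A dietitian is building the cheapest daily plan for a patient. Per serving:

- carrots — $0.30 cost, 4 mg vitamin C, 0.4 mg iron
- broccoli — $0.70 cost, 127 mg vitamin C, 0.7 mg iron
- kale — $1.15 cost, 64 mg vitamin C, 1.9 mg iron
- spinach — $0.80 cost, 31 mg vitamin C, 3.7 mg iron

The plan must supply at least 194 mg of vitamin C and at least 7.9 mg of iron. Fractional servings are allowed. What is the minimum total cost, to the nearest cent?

$2.29

This is a tiny linear program; its minimum lies at a vertex of the feasible set. List the vertices and price them.
carrots only: max(194/4, 7.9/0.4) = 48.5 servings → $14.55.
broccoli only: max(194/127, 7.9/0.7) = 11.29 servings → $7.90.
kale only: max(194/64, 7.9/1.9) = 4.158 servings → $4.78.
spinach only: max(194/31, 7.9/3.7) = 6.258 servings → $5.01.
carrots + broccoli with both tight: 18.07 servings and 0.9583 servings → $6.09.
carrots + kale with both tight: 7.611 servings and 2.556 servings → $5.22.
carrots + spinach: intersection lies outside the first quadrant.
broccoli + kale: the both-tight solution has a negative serving — not a feasible corner.
broccoli + spinach with both tight: 1.055 servings and 1.936 servings → $2.29.
kale + spinach with both tight: 2.658 servings and 0.7701 servings → $3.67.
So the least-cost plan costs $2.29.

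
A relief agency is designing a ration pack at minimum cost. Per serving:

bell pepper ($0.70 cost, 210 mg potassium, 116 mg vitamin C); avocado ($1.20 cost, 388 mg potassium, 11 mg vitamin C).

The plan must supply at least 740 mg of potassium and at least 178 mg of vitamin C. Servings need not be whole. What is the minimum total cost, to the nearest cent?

With two linear requirements the optimum uses one or two foods; enumerate the corners.
bell pepper only: max(740/210, 178/116) = 3.524 servings → $2.47.
avocado only: max(740/388, 178/11) = 16.18 servings → $19.42.
bell pepper + avocado with both tight: 1.427 servings and 1.135 servings → $2.36.
So the least-cost plan costs $2.36.

$2.36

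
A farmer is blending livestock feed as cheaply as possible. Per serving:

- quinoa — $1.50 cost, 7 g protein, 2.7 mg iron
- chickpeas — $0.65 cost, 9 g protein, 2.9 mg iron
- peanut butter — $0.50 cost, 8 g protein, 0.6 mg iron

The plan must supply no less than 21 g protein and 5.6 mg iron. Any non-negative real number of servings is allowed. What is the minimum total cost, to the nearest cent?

$1.47

Two binding constraints pin down two serving amounts, so the optimal mix uses at most two foods. The candidates are each food alone (scaled to the tighter of protein/iron) and each pair with both constraints tight.
quinoa only: max(21/7, 5.6/2.7) = 3 servings → $4.50.
chickpeas only: max(21/9, 5.6/2.9) = 2.333 servings → $1.52.
peanut butter only: max(21/8, 5.6/0.6) = 9.333 servings → $4.67.
quinoa + chickpeas: the both-tight solution has a negative serving — not a feasible corner.
quinoa + peanut butter with both tight: 1.851 servings and 1.006 servings → $3.28.
chickpeas + peanut butter with both tight: 1.809 servings and 0.5899 servings → $1.47.
Cheapest feasible corner: $1.47.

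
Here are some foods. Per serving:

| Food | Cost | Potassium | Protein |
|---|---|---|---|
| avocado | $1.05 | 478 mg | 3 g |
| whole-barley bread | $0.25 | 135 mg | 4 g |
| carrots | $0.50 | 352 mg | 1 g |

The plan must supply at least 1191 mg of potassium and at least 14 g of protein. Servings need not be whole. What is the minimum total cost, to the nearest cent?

At the optimum either one food covers both requirements or two foods hit both targets exactly; no other combination can be cheaper.
avocado only: max(1191/478, 14/3) = 4.667 servings → $4.90.
whole-barley bread only: max(1191/135, 14/4) = 8.822 servings → $2.21.
carrots only: max(1191/352, 14/1) = 14 servings → $7.00.
avocado + whole-barley bread with both tight: 1.907 servings and 2.07 servings → $2.52.
avocado + carrots: the both-tight solution has a negative serving — not a feasible corner.
whole-barley bread + carrots with both tight: 2.936 servings and 2.258 servings → $1.86.
The minimum over all feasible corners is $1.86.

$1.86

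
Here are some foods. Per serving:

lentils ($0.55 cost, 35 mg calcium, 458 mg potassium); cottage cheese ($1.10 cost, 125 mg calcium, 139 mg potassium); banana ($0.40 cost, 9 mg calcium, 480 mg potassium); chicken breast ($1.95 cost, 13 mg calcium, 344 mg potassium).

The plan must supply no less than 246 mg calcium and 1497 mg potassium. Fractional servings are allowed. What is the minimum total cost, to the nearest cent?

lentils only: max(246/35, 1497/458) = 7.029 servings → $3.87.
cottage cheese only: max(246/125, 1497/139) = 10.77 servings → $11.85.
banana only: max(246/9, 1497/480) = 27.33 servings → $10.93.
chicken breast only: max(246/13, 1497/344) = 18.92 servings → $36.90.
lentils + cottage cheese with both tight: 2.919 servings and 1.151 servings → $2.87.
lentils + banana with both targets exact would need a negative amount; discard.
lentils + chicken breast with both targets exact would need a negative amount; discard.
cottage cheese + banana with both tight: 1.781 servings and 2.603 servings → $3.00.
cottage cheese + chicken breast with both tight: 1.582 servings and 3.713 servings → $8.98.
banana + chicken breast: intersection lies outside the first quadrant.
The minimum over all feasible corners is $2.87.

$2.87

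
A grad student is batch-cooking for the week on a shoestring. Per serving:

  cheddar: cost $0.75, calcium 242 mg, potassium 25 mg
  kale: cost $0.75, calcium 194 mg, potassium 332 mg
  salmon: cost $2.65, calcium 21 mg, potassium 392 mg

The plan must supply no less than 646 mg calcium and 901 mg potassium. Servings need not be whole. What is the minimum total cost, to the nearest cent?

The cheapest plan sits at a corner of the feasible region — with two constraints it uses at most two foods.
cheddar only: max(646/242, 901/25) = 36.04 servings → $27.03.
kale only: max(646/194, 901/332) = 3.33 servings → $2.50.
salmon only: max(646/21, 901/392) = 30.76 servings → $81.52.
cheddar + kale with both tight: 0.5256 servings and 2.674 servings → $2.40.
cheddar + salmon with both tight: 2.484 servings and 2.14 servings → $7.53.
kale + salmon with both targets exact would need a negative amount; discard.
Cheapest feasible corner: $2.40.

$2.40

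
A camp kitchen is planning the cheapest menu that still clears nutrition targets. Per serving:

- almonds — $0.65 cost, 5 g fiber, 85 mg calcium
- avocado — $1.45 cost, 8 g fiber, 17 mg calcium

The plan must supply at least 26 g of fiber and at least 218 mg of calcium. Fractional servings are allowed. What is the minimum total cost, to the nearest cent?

Check every corner: each single food scaled to meet both minima, and each pair solved so both constraints bind.
almonds only: max(26/5, 218/85) = 5.2 servings → $3.38.
avocado only: max(26/8, 218/17) = 12.82 servings → $18.59.
almonds + avocado with both tight: 2.188 servings and 1.882 servings → $4.15.
So the least-cost plan costs $3.38.

$3.38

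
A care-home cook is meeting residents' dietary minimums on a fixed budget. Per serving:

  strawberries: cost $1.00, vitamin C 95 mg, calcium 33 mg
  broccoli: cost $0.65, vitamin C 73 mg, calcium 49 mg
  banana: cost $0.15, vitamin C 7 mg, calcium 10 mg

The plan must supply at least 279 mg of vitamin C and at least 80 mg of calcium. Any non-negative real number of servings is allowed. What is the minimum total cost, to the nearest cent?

$2.48

For a min-cost LP with two ≥-constraints, a basic feasible solution has at most two positive variables.
strawberries only: max(279/95, 80/33) = 2.937 servings → $2.94.
broccoli only: max(279/73, 80/49) = 3.822 servings → $2.48.
banana only: max(279/7, 80/10) = 39.86 servings → $5.98.
strawberries + broccoli: intersection lies outside the first quadrant.
strawberries + banana with both targets exact would need a negative amount; discard.
broccoli + banana with both targets exact would need a negative amount; discard.
Cheapest feasible corner: $2.48.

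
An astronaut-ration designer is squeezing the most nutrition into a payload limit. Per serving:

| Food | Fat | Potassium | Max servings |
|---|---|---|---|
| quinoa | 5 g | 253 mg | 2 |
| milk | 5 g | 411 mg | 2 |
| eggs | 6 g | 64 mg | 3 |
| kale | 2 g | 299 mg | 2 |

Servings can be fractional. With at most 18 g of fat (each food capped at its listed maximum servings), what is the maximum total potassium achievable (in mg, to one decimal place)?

1622.4 mg

Potassium per g fat: kale 149.5, milk 82.2, quinoa 50.6, eggs 10.67.
Take 2 servings of kale: uses 4 g fat, +598.0 mg potassium (running total 598.0 mg).
Take 2 servings of milk: uses 10 g fat, +822.0 mg potassium (running total 1420.0 mg).
Take 0.8 servings of quinoa: uses 4 g fat, +202.4 mg potassium (running total 1622.4 mg).
Greedy by best ratio exhausts the fat allowance optimally: 1622.4 mg.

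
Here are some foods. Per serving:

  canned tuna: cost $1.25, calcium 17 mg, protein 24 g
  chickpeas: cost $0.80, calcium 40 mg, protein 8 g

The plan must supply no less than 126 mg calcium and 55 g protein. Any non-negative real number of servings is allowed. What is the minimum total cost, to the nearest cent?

canned tuna only: max(126/17, 55/24) = 7.412 servings → $9.26.
chickpeas only: max(126/40, 55/8) = 6.875 servings → $5.50.
canned tuna + chickpeas with both tight: 1.447 servings and 2.535 servings → $3.84.
The minimum over all feasible corners is $3.84.

$3.84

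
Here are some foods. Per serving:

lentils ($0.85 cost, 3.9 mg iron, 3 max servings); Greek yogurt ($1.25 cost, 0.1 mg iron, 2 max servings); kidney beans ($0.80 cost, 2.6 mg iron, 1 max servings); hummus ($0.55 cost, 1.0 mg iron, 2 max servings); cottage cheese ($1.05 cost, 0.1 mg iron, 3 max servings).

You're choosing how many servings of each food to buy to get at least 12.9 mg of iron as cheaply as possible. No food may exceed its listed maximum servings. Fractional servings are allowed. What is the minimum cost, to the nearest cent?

Cost per mg of iron: lentils $0.2179, kidney beans $0.3077, hummus $0.5500, cottage cheese $10.5000, Greek yogurt $12.5000.
Take 3 servings of lentils: +11.7 mg iron for $2.55 (total $2.55, still need 1.2 mg).
Take 0.4615 servings of kidney beans: +1.2 mg iron for $0.37 (total $2.92, still need 0.0 mg).
Greedy by cheapest-per-mg is optimal for a single linear constraint, so the minimum cost is $2.92.

$2.92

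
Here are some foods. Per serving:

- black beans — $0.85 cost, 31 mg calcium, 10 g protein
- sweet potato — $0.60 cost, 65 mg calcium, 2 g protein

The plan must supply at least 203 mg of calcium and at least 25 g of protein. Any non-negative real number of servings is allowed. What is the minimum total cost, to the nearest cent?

$3.04

A basic optimal solution has at most two foods positive. Try each food alone and each pair with both targets met exactly.
black beans only: max(203/31, 25/10) = 6.548 servings → $5.57.
sweet potato only: max(203/65, 25/2) = 12.5 servings → $7.50.
black beans + sweet potato with both tight: 2.073 servings and 2.134 servings → $3.04.
Cheapest feasible corner: $3.04.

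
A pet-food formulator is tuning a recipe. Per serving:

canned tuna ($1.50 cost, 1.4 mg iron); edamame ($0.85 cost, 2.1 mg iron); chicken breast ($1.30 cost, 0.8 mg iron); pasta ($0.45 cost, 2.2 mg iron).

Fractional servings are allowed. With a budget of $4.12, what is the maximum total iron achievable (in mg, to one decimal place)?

Iron per dollar: pasta 4.889, edamame 2.471, canned tuna 0.9333, chicken breast 0.6154.
With no serving limits, spend the whole cost allowance on pasta: $4.12 / $0.45 × 2.2 mg = 20.1 mg.

20.1 mg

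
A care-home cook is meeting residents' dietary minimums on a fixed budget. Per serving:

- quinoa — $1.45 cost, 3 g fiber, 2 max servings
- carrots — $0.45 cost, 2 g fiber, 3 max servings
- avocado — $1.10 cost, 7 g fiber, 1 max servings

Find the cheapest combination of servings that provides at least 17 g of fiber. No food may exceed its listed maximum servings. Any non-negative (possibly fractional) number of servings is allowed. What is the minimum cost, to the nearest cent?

$4.38

Cost per g of fiber: avocado $0.1571, carrots $0.2250, quinoa $0.4833.
Take 1 serving of avocado: +7.0 g fiber for $1.10 (total $1.10, still need 10.0 g).
Take 3 servings of carrots: +6.0 g fiber for $1.35 (total $2.45, still need 4.0 g).
Take 1.333 servings of quinoa: +4.0 g fiber for $1.93 (total $4.38, still need 0.0 g).
Greedy by cheapest-per-g is optimal for a single linear constraint, so the minimum cost is $4.38.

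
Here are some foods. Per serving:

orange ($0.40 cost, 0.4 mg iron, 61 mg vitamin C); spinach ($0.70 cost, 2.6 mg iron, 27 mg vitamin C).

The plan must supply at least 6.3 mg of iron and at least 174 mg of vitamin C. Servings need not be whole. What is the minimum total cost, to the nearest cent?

$2.25

A basic optimal solution has at most two foods positive. Try each food alone and each pair with both targets met exactly.
orange only: max(6.3/0.4, 174/61) = 15.75 servings → $6.30.
spinach only: max(6.3/2.6, 174/27) = 6.444 servings → $4.51.
orange + spinach with both tight: 1.91 servings and 2.129 servings → $2.25.
Cheapest feasible corner: $2.25.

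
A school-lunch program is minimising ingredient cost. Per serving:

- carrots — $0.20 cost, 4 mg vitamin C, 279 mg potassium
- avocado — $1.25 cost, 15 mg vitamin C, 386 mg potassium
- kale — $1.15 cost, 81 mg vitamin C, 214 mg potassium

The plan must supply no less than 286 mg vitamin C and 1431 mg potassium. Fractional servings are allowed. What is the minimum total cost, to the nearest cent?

$4.42

Minimising a linear cost over {vitamin C ≥ 286, potassium ≥ 1431, servings ≥ 0} — the optimum is at a vertex, using one or two foods.
carrots only: max(286/4, 1431/279) = 71.5 servings → $14.30.
avocado only: max(286/15, 1431/386) = 19.07 servings → $23.83.
kale only: max(286/81, 1431/214) = 6.687 servings → $7.69.
carrots + avocado: intersection lies outside the first quadrant.
carrots + kale with both tight: 2.516 servings and 3.407 servings → $4.42.
avocado + kale with both tight: 1.95 servings and 3.17 servings → $6.08.
The minimum over all feasible corners is $4.42.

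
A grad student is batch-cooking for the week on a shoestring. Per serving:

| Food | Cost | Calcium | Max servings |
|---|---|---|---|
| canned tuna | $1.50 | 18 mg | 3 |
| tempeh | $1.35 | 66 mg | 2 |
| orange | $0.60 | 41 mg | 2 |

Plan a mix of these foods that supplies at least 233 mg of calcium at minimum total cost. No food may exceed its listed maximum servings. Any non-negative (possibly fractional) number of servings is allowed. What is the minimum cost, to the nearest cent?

Cost per mg of calcium: orange $0.0146, tempeh $0.0205, canned tuna $0.0833.
Take 2 servings of orange: +82.0 mg calcium for $1.20 (total $1.20, still need 151.0 mg).
Take 2 servings of tempeh: +132.0 mg calcium for $2.70 (total $3.90, still need 19.0 mg).
Take 1.056 servings of canned tuna: +19.0 mg calcium for $1.58 (total $5.48, still need 0.0 mg).
Filling from the cheapest source first is optimal under one linear minimum: $5.48.

$5.48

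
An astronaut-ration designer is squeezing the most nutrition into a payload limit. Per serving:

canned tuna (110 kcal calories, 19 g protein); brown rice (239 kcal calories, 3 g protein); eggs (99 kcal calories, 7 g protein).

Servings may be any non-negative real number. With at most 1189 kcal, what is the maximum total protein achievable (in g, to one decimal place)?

205.4 g

Protein per kcal: canned tuna 0.1727, eggs 0.07071, brown rice 0.01255.
With no serving limits, spend the whole calories allowance on canned tuna: 1189 kcal / 110 kcal × 19 g = 205.4 g.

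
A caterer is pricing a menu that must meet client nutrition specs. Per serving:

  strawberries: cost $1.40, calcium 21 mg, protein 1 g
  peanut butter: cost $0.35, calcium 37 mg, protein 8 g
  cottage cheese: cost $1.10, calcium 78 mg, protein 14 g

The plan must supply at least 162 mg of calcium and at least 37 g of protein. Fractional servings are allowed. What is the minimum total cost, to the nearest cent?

strawberries only: max(162/21, 37/1) = 37 servings → $51.80.
peanut butter only: max(162/37, 37/8) = 4.625 servings → $1.62.
cottage cheese only: max(162/78, 37/14) = 2.643 servings → $2.91.
strawberries + peanut butter: the both-tight solution has a negative serving — not a feasible corner.
strawberries + cottage cheese: intersection lies outside the first quadrant.
peanut butter + cottage cheese: the both-tight solution has a negative serving — not a feasible corner.
Cheapest feasible corner: $1.62.

$1.62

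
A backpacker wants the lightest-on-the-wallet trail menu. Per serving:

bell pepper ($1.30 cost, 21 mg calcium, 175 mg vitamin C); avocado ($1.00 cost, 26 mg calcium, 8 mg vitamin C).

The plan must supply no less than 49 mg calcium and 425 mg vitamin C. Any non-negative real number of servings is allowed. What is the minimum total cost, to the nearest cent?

$3.16

Two binding constraints pin down two serving amounts, so the optimal mix uses at most two foods. The candidates are each food alone (scaled to the tighter of calcium/vitamin C) and each pair with both constraints tight.
bell pepper only: max(49/21, 425/175) = 2.429 servings → $3.16.
avocado only: max(49/26, 425/8) = 53.12 servings → $53.12.
bell pepper + avocado with both targets exact would need a negative amount; discard.
Cheapest feasible corner: $3.16.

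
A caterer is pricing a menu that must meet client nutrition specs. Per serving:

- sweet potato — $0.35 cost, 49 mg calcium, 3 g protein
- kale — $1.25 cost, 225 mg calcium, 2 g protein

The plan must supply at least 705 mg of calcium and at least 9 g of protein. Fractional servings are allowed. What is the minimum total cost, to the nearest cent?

With two linear requirements the optimum uses one or two foods; enumerate the corners.
sweet potato only: max(705/49, 9/3) = 14.39 servings → $5.04.
kale only: max(705/225, 9/2) = 4.5 servings → $5.62.
sweet potato + kale with both tight: 1.066 servings and 2.901 servings → $4.00.
The minimum over all feasible corners is $4.00.

$4.00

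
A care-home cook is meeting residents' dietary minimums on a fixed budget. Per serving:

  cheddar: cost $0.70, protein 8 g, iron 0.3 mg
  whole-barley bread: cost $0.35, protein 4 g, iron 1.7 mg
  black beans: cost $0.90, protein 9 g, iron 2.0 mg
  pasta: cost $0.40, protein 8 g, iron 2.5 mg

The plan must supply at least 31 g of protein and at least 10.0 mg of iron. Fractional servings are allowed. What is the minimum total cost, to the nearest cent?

This is a tiny linear program; its minimum lies at a vertex of the feasible set. List the vertices and price them.
cheddar only: max(31/8, 10.0/0.3) = 33.33 servings → $23.33.
whole-barley bread only: max(31/4, 10.0/1.7) = 7.75 servings → $2.71.
black beans only: max(31/9, 10.0/2.0) = 5 servings → $4.50.
pasta only: max(31/8, 10.0/2.5) = 4 servings → $1.60.
cheddar + whole-barley bread with both tight: 1.024 servings and 5.702 servings → $2.71.
cheddar + black beans: intersection lies outside the first quadrant.
cheddar + pasta with both targets exact would need a negative amount; discard.
whole-barley bread + black beans with both tight: 3.836 servings and 1.74 servings → $2.91.
whole-barley bread + pasta with both tight: 0.6944 servings and 3.528 servings → $1.65.
black beans + pasta: intersection lies outside the first quadrant.
The minimum over all feasible corners is $1.60.

$1.60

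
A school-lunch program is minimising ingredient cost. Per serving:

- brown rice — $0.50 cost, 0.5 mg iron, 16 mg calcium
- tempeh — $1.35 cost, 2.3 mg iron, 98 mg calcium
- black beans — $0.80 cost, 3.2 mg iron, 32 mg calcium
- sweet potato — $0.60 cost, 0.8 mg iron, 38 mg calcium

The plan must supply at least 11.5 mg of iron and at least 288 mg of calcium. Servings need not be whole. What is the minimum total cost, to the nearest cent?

$4.66

An LP optimum is at a vertex; with two nutrient constraints at most two foods are used. Check each candidate.
brown rice only: max(11.5/0.5, 288/16) = 23 servings → $11.50.
tempeh only: max(11.5/2.3, 288/98) = 5 servings → $6.75.
black beans only: max(11.5/3.2, 288/32) = 9 servings → $7.20.
sweet potato only: max(11.5/0.8, 288/38) = 14.38 servings → $8.62.
brown rice + tempeh: the both-tight solution has a negative serving — not a feasible corner.
brown rice + black beans with both tight: 15.73 servings and 1.136 servings → $8.77.
brown rice + sweet potato: the both-tight solution has a negative serving — not a feasible corner.
tempeh + black beans with both tight: 2.307 servings and 1.936 servings → $4.66.
tempeh + sweet potato: the both-tight solution has a negative serving — not a feasible corner.
black beans + sweet potato with both tight: 2.152 servings and 5.767 servings → $5.18.
Cheapest feasible corner: $4.66.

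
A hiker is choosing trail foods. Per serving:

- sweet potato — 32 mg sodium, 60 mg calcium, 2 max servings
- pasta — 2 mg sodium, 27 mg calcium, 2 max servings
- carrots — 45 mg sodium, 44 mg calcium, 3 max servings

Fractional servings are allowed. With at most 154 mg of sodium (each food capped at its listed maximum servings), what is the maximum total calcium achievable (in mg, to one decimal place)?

Calcium per mg sodium: pasta 13.5, sweet potato 1.875, carrots 0.9778.
Take 2 servings of pasta: uses 4 mg sodium, +54.0 mg calcium (running total 54.0 mg).
Take 2 servings of sweet potato: uses 64 mg sodium, +120.0 mg calcium (running total 174.0 mg).
Take 1.911 servings of carrots: uses 86 mg sodium, +84.1 mg calcium (running total 258.1 mg).
Greedy by best ratio exhausts the sodium allowance optimally: 258.1 mg.

258.1 mg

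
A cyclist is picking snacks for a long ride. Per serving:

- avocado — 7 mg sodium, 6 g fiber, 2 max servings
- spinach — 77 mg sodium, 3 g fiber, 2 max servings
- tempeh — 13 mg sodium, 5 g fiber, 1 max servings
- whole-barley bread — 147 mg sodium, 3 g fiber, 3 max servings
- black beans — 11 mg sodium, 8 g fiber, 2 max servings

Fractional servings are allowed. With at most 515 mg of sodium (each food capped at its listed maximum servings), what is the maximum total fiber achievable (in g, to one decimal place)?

45.4 g

Fiber per mg sodium: avocado 0.8571, black beans 0.7273, tempeh 0.3846, spinach 0.03896, whole-barley bread 0.02041.
Take 2 servings of avocado: uses 14 mg sodium, +12.0 g fiber (running total 12.0 g).
Take 2 servings of black beans: uses 22 mg sodium, +16.0 g fiber (running total 28.0 g).
Take 1 serving of tempeh: uses 13 mg sodium, +5.0 g fiber (running total 33.0 g).
Take 2 servings of spinach: uses 154 mg sodium, +6.0 g fiber (running total 39.0 g).
Take 2.122 servings of whole-barley bread: uses 312 mg sodium, +6.4 g fiber (running total 45.4 g).
Greedy by best ratio exhausts the sodium allowance optimally: 45.4 g.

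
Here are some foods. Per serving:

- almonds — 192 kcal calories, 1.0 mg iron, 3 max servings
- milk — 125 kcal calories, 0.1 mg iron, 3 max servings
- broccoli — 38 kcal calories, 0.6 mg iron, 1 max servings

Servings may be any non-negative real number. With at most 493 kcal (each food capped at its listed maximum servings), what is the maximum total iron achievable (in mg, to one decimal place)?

3.0 mg

Iron per kcal: broccoli 0.01579, almonds 0.005208, milk 0.0008.
Take 1 serving of broccoli: uses 38 kcal, +0.6 mg iron (running total 0.6 mg).
Take 2.37 servings of almonds: uses 455 kcal, +2.4 mg iron (running total 3.0 mg).
Greedy by best ratio exhausts the calories allowance optimally: 3.0 mg.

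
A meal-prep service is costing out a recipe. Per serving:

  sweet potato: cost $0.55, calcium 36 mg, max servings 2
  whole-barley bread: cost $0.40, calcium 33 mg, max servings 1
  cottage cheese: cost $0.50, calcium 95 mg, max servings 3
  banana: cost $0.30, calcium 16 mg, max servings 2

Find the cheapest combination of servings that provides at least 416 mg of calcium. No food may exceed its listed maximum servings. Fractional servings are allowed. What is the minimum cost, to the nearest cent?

Cost per mg of calcium: cottage cheese $0.0053, whole-barley bread $0.0121, sweet potato $0.0153, banana $0.0187.
Take 3 servings of cottage cheese: +285.0 mg calcium for $1.50 (total $1.50, still need 131.0 mg).
Take 1 serving of whole-barley bread: +33.0 mg calcium for $0.40 (total $1.90, still need 98.0 mg).
Take 2 servings of sweet potato: +72.0 mg calcium for $1.10 (total $3.00, still need 26.0 mg).
Take 1.625 servings of banana: +26.0 mg calcium for $0.49 (total $3.49, still need 0.0 mg).
Filling from the cheapest source first is optimal under one linear minimum: $3.49.

$3.49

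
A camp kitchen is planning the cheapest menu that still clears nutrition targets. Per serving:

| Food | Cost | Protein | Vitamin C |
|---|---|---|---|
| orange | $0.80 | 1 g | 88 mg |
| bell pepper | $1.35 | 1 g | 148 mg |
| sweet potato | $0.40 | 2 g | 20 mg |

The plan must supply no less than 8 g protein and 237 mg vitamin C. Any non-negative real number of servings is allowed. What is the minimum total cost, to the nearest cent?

$2.81

The cheapest plan sits at a corner of the feasible region — with two constraints it uses at most two foods.
orange only: max(8/1, 237/88) = 8 servings → $6.40.
bell pepper only: max(8/1, 237/148) = 8 servings → $10.80.
sweet potato only: max(8/2, 237/20) = 11.85 servings → $4.74.
orange + bell pepper: the both-tight solution has a negative serving — not a feasible corner.
orange + sweet potato with both tight: 2.013 servings and 2.994 servings → $2.81.
bell pepper + sweet potato with both tight: 1.138 servings and 3.431 servings → $2.91.
Cheapest feasible corner: $2.81.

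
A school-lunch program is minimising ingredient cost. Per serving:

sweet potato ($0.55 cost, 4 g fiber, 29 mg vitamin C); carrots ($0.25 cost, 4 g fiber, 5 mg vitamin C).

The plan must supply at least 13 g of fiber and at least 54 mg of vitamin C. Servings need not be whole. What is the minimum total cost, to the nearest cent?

$1.28

Two binding constraints pin down two serving amounts, so the optimal mix uses at most two foods. The candidates are each food alone (scaled to the tighter of fiber/vitamin C) and each pair with both constraints tight.
sweet potato only: max(13/4, 54/29) = 3.25 servings → $1.79.
carrots only: max(13/4, 54/5) = 10.8 servings → $2.70.
sweet potato + carrots with both tight: 1.573 servings and 1.677 servings → $1.28.
The minimum over all feasible corners is $1.28.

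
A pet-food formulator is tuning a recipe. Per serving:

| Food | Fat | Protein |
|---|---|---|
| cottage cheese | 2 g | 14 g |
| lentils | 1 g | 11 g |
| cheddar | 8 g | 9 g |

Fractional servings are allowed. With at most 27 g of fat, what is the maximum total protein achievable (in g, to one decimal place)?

Protein per g fat: lentils 11, cottage cheese 7, cheddar 1.125.
With no serving limits, spend the whole fat allowance on lentils: 27 g / 1 g × 11 g = 297.0 g.

297.0 g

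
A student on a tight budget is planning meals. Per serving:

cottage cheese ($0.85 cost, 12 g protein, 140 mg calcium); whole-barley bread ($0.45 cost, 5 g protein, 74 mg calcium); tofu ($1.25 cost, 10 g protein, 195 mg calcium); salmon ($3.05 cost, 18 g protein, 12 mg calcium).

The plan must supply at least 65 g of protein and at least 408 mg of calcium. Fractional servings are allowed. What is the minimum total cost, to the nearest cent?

$4.60

cottage cheese only: max(65/12, 408/140) = 5.417 servings → $4.60.
whole-barley bread only: max(65/5, 408/74) = 13 servings → $5.85.
tofu only: max(65/10, 408/195) = 6.5 servings → $8.12.
salmon only: max(65/18, 408/12) = 34 servings → $103.70.
cottage cheese + whole-barley bread with both targets exact would need a negative amount; discard.
cottage cheese + tofu with both targets exact would need a negative amount; discard.
cottage cheese + salmon with both tight: 2.763 servings and 1.769 servings → $7.74.
whole-barley bread + tofu: intersection lies outside the first quadrant.
whole-barley bread + salmon with both tight: 5.16 servings and 2.178 servings → $8.96.
tofu + salmon with both tight: 1.936 servings and 2.535 servings → $10.15.
So the least-cost plan costs $4.60.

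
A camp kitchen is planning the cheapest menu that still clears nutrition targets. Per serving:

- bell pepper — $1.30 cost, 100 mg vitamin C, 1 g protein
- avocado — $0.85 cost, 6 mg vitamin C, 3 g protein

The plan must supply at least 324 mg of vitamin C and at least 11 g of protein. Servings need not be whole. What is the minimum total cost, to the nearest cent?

$6.25

Compare the cost at each extreme point of the feasible region.
bell pepper only: max(324/100, 11/1) = 11 servings → $14.30.
avocado only: max(324/6, 11/3) = 54 servings → $45.90.
bell pepper + avocado with both tight: 3.082 servings and 2.639 servings → $6.25.
The minimum over all feasible corners is $6.25.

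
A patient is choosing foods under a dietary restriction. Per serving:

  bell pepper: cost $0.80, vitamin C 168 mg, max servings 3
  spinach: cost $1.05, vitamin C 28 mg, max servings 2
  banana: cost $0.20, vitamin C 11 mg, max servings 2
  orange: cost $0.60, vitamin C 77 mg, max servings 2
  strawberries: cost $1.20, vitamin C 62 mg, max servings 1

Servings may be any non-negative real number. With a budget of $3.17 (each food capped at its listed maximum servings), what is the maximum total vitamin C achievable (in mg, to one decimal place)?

Vitamin C per dollar: bell pepper 210, orange 128.3, banana 55, strawberries 51.67, spinach 26.67.
Take 3 servings of bell pepper: spends $2.40, +504.0 mg vitamin C (running total 504.0 mg).
Take 1.283 servings of orange: spends $0.77, +98.8 mg vitamin C (running total 602.8 mg).
Greedy by best ratio exhausts the cost allowance optimally: 602.8 mg.

602.8 mg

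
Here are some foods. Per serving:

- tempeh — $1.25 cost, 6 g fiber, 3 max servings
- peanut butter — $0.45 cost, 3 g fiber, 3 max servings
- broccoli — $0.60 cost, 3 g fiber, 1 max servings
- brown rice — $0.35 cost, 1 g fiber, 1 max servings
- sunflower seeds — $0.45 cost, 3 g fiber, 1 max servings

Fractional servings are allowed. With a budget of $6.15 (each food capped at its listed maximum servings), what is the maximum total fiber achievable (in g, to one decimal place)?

Fiber per dollar: peanut butter 6.667, sunflower seeds 6.667, broccoli 5, tempeh 4.8, brown rice 2.857.
Take 3 servings of peanut butter: spends $1.35, +9.0 g fiber (running total 9.0 g).
Take 1 serving of sunflower seeds: spends $0.45, +3.0 g fiber (running total 12.0 g).
Take 1 serving of broccoli: spends $0.60, +3.0 g fiber (running total 15.0 g).
Take 3 servings of tempeh: spends $3.75, +18.0 g fiber (running total 33.0 g).
Filling greedily by fiber-per-dollar is optimal for one linear limit, giving 33.0 g.

33.0 g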